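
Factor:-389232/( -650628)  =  204/341 = 2^2*3^1*11^( - 1 )*17^1*31^( - 1 ) 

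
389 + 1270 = 1659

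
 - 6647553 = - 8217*809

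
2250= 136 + 2114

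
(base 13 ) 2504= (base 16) 147b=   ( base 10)5243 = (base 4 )1101323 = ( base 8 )12173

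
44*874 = 38456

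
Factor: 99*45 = 3^4*5^1*11^1 = 4455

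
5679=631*9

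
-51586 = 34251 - 85837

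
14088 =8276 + 5812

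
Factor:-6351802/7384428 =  -77461/90054  =  -2^( - 1 )  *  3^( - 2)*71^1*1091^1*5003^(  -  1)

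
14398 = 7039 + 7359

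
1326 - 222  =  1104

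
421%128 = 37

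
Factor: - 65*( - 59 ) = 3835 = 5^1*13^1 * 59^1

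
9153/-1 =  - 9153 + 0/1 = - 9153.00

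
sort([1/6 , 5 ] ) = [1/6, 5 ]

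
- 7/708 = -7/708 = - 0.01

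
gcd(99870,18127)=1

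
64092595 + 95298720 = 159391315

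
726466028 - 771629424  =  -45163396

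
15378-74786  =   - 59408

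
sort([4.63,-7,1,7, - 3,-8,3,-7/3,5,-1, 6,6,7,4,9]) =[ - 8, - 7, - 3, - 7/3, - 1,1, 3 , 4,4.63,5, 6, 6,7, 7,9] 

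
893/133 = 6 + 5/7 = 6.71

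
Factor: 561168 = 2^4*3^4*433^1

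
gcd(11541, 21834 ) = 3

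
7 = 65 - 58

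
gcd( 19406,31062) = 62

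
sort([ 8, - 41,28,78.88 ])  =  [-41, 8 , 28, 78.88]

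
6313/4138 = 1 + 2175/4138 = 1.53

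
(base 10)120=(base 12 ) A0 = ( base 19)66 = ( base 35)3f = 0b1111000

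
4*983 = 3932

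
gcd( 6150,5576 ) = 82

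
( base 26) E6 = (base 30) ca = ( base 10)370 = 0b101110010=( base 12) 26a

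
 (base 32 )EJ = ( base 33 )E5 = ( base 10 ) 467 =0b111010011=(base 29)G3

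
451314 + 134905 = 586219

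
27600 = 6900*4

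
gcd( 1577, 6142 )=83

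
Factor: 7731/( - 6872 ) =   -  2^(  -  3 )*3^2 =- 9/8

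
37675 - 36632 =1043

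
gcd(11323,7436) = 169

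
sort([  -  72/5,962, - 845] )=[ - 845, - 72/5, 962 ] 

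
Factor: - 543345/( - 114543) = 3^( - 1 )*5^1*13^( - 1 ) * 37^1=185/39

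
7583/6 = 7583/6 = 1263.83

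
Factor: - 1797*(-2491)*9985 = 44696125095 =3^1*5^1*47^1*53^1*599^1 * 1997^1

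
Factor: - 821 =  - 821^1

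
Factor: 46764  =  2^2*3^3*433^1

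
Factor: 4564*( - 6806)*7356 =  - 228496367904  =  -  2^5*3^1 * 7^1 * 41^1*83^1 * 163^1*613^1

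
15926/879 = 18 + 104/879= 18.12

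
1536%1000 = 536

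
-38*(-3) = 114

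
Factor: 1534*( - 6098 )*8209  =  -2^2*13^1 *59^1*3049^1 * 8209^1 = -76789711388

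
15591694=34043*458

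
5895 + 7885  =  13780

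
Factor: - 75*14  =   - 1050 = -  2^1*3^1*5^2*7^1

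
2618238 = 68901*38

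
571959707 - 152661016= 419298691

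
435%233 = 202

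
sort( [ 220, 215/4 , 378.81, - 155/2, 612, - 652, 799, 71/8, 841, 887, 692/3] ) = [ - 652, - 155/2, 71/8, 215/4,220, 692/3,  378.81 , 612 , 799,841,  887 ]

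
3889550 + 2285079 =6174629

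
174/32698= 87/16349 =0.01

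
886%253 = 127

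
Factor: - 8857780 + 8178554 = - 2^1*339613^1 = - 679226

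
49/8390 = 49/8390 =0.01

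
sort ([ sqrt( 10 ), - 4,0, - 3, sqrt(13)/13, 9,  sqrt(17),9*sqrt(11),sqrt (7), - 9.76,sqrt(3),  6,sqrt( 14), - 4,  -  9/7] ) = [ -9.76 , - 4, - 4,- 3, - 9/7,0, sqrt(13 )/13, sqrt( 3 ), sqrt( 7 ), sqrt( 10),sqrt( 14), sqrt( 17), 6,  9,9 *sqrt (11) ] 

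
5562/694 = 8  +  5/347=8.01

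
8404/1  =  8404 = 8404.00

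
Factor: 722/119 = 2^1*7^( - 1)*17^( - 1 )*19^2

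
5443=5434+9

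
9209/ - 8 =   -  1152 + 7/8 =-1151.12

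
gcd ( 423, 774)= 9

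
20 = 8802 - 8782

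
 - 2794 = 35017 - 37811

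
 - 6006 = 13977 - 19983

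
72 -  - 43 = 115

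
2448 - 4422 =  - 1974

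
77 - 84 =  - 7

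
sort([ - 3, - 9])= [  -  9,  -  3] 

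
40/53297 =40/53297=0.00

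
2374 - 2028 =346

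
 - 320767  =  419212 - 739979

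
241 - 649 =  - 408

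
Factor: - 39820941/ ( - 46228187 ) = 3^2*19^1*113^ ( - 1 )*232871^1 * 409099^ ( - 1 ) 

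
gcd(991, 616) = 1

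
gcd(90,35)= 5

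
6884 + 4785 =11669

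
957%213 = 105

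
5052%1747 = 1558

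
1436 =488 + 948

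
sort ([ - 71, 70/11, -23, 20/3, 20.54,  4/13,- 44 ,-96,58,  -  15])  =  [ -96, - 71, - 44,-23,-15,4/13,70/11,20/3,20.54,  58 ]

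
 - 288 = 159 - 447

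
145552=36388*4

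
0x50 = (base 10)80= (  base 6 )212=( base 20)40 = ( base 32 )2G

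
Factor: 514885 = 5^1*7^1*47^1*313^1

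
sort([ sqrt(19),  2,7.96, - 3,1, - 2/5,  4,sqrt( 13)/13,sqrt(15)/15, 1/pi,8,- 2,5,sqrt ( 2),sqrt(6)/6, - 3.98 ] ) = [ - 3.98, - 3, - 2, - 2/5 , sqrt(15 ) /15,sqrt (13)/13,1/pi,sqrt(6)/6,1 , sqrt( 2),2,4,sqrt(19),5 , 7.96,8] 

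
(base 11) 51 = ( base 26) 24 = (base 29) 1R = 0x38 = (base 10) 56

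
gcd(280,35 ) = 35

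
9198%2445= 1863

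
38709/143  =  270 + 9/13 = 270.69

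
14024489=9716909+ 4307580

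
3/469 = 3/469  =  0.01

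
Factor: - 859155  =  -3^1*5^1*11^1*41^1*127^1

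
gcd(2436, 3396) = 12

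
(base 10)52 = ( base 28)1O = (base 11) 48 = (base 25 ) 22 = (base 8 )64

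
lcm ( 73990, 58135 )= 813890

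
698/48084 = 349/24042=0.01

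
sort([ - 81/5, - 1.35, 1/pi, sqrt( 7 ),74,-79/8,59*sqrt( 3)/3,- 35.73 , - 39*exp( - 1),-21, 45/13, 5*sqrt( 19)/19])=[- 35.73, - 21, - 81/5, - 39*exp(  -  1), - 79/8,- 1.35,1/pi , 5*sqrt (19)/19, sqrt( 7) , 45/13, 59 * sqrt(3) /3,74 ] 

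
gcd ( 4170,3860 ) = 10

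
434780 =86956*5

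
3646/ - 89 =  - 3646/89 = -  40.97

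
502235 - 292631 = 209604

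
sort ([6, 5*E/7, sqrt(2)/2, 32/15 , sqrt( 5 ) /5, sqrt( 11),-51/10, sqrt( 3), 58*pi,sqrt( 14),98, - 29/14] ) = [ - 51/10, - 29/14 , sqrt( 5)/5, sqrt (2)/2, sqrt( 3), 5*E/7, 32/15,  sqrt( 11 ) , sqrt (14 ), 6, 98, 58*pi] 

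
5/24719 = 5/24719 = 0.00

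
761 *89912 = 68423032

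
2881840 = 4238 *680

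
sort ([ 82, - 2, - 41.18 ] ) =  [ - 41.18, - 2, 82 ]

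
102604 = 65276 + 37328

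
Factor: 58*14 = 812=   2^2 * 7^1*29^1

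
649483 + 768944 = 1418427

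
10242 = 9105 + 1137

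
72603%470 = 223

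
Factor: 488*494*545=131384240 = 2^4*5^1*13^1*19^1*61^1*109^1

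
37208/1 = 37208 = 37208.00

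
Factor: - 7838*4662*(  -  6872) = 251108075232 = 2^5*3^2*7^1*37^1*859^1*3919^1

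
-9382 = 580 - 9962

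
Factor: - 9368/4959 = -2^3*3^( - 2)*19^( - 1) * 29^( - 1)*1171^1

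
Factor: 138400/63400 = 2^2*173^1 * 317^( - 1) = 692/317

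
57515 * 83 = 4773745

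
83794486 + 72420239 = 156214725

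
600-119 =481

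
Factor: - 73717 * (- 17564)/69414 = 2^1*3^( - 1)*7^1*23^( -1) * 503^ ( - 1)*4391^1* 10531^1 = 647382694/34707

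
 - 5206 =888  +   - 6094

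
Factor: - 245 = - 5^1*7^2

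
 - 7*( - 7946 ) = 55622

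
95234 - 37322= 57912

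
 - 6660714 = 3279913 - 9940627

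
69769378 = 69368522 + 400856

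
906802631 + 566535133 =1473337764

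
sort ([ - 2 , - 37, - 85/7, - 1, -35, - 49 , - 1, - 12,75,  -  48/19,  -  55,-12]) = [ - 55, - 49, - 37, - 35, - 85/7, - 12, - 12, - 48/19, - 2,-1, - 1,  75] 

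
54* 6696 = 361584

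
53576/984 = 54 + 55/123 = 54.45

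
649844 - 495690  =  154154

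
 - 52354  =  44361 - 96715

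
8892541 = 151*58891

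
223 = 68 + 155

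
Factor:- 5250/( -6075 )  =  70/81 =2^1*3^ ( - 4)*5^1*7^1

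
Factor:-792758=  - 2^1*396379^1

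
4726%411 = 205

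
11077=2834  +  8243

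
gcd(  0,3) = 3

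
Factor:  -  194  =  -2^1*97^1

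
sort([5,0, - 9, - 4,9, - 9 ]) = [-9,  -  9 ,-4 , 0, 5,9 ] 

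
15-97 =-82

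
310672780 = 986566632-675893852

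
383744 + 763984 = 1147728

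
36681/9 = 12227/3 = 4075.67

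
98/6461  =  14/923 = 0.02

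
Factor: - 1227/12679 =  - 3/31 = - 3^1*31^( - 1 ) 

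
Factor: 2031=3^1*677^1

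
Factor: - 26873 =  - 7^1 *11^1*349^1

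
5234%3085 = 2149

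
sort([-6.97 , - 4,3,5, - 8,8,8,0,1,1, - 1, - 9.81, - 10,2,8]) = [ - 10,-9.81, - 8, - 6.97,-4,-1 , 0,1,1,2,3,5,8, 8,  8]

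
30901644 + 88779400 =119681044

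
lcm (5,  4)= 20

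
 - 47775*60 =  - 2866500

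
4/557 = 4/557 = 0.01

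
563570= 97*5810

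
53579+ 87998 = 141577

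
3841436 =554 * 6934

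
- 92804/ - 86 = 46402/43=1079.12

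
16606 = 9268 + 7338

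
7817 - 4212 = 3605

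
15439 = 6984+8455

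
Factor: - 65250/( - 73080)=25/28= 2^( - 2)*5^2*7^( -1 ) 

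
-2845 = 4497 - 7342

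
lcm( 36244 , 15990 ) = 543660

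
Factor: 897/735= 299/245 = 5^(-1)*7^(-2)*13^1*23^1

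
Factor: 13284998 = 2^1*37^1*179527^1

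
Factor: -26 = - 2^1*13^1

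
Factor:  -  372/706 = -2^1*3^1 * 31^1 *353^(-1 ) = - 186/353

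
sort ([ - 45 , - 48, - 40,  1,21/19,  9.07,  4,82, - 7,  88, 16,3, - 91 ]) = [ - 91 , - 48,-45, - 40, - 7,1,21/19,3,  4,9.07 , 16,82,88 ] 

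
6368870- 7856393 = -1487523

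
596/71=8 + 28/71 = 8.39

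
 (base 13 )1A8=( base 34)91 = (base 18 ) h1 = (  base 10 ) 307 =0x133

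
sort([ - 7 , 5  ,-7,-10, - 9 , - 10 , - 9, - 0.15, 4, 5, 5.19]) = [ - 10 ,  -  10,  -  9, -9,-7,-7, -0.15,  4,5,5,5.19 ]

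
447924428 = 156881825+291042603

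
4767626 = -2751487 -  - 7519113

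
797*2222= 1770934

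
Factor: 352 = 2^5*11^1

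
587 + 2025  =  2612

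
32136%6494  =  6160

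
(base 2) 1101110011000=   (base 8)15630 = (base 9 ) 10618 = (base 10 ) 7064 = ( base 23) D83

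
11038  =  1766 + 9272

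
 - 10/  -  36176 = 5/18088 =0.00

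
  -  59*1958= - 115522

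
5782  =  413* 14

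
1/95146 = 1/95146  =  0.00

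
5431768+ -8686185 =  - 3254417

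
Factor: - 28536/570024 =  - 41/819=- 3^ (-2 )*7^(-1)*13^(-1 )*41^1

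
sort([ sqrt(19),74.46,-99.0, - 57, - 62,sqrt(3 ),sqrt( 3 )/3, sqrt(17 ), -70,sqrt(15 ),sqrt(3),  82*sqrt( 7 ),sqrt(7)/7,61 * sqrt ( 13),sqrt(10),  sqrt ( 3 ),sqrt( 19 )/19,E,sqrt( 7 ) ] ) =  [ - 99.0, - 70,-62, - 57,sqrt(19 ) /19, sqrt( 7) /7 , sqrt(3) /3,sqrt(3),sqrt( 3),sqrt(3),sqrt( 7 ),E,sqrt( 10),sqrt( 15 ), sqrt(17),  sqrt( 19 ),74.46,82*sqrt(7 ), 61*sqrt(13 )]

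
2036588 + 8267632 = 10304220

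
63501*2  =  127002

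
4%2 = 0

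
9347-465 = 8882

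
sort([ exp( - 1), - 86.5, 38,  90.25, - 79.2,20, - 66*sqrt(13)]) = [ - 66*sqrt( 13), - 86.5, - 79.2,exp( - 1),20 , 38, 90.25 ]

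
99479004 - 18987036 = 80491968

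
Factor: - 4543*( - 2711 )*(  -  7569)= - 93220356537 = - 3^2*7^1*11^1*29^2*59^1*2711^1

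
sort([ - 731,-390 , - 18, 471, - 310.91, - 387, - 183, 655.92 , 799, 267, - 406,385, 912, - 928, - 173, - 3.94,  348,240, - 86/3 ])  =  [-928 , - 731,-406 ,-390, - 387 ,-310.91,-183, - 173, - 86/3, - 18 , - 3.94, 240, 267,  348,  385,471,  655.92, 799,  912] 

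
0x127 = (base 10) 295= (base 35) 8F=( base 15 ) 14A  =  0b100100111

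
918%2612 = 918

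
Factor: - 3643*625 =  - 2276875 = - 5^4*3643^1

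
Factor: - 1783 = -1783^1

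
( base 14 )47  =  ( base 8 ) 77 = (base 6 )143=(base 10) 63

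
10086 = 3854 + 6232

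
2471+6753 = 9224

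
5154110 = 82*62855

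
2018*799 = 1612382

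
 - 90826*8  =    -  726608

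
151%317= 151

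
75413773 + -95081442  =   - 19667669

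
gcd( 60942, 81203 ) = 1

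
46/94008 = 23/47004 =0.00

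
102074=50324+51750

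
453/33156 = 151/11052 = 0.01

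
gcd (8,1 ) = 1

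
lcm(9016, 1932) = 27048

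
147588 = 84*1757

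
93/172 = 93/172 = 0.54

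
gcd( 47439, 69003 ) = 9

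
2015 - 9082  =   - 7067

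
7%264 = 7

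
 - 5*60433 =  - 302165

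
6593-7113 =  -520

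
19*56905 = 1081195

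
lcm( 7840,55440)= 776160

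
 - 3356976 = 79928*( - 42 ) 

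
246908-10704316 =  -10457408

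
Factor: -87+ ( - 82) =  -13^2 = - 169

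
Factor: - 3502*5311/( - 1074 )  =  3^( - 1)*17^1*47^1*103^1*113^1*179^ ( - 1 ) = 9299561/537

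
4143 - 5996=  - 1853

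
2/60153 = 2/60153 = 0.00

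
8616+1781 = 10397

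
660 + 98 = 758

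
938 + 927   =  1865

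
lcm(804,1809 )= 7236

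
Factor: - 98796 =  - 2^2*3^1 * 8233^1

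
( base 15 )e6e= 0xcb6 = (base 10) 3254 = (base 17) b47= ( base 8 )6266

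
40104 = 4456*9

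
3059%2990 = 69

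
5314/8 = 2657/4  =  664.25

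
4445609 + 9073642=13519251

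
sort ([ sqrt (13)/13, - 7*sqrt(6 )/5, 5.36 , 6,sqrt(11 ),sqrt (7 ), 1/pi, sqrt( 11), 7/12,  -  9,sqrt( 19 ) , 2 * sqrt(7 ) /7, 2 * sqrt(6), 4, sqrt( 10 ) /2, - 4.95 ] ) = [ - 9, - 4.95,  -  7*sqrt( 6 ) /5,  sqrt ( 13 )/13, 1/pi,  7/12, 2 * sqrt( 7 ) /7, sqrt( 10 )/2 , sqrt(7), sqrt ( 11 ),sqrt (11 ), 4 , sqrt( 19) , 2* sqrt(6 ),5.36,  6 ]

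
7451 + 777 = 8228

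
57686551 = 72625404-14938853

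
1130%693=437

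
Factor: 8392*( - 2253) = -2^3*3^1 * 751^1*1049^1 =- 18907176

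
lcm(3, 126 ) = 126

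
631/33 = 631/33  =  19.12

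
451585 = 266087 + 185498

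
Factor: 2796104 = 2^3*83^1 * 4211^1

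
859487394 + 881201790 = 1740689184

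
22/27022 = 11/13511= 0.00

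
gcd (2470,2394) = 38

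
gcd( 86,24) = 2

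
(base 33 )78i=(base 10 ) 7905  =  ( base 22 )g77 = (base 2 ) 1111011100001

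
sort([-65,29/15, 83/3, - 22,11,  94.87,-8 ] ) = [-65, - 22,-8,  29/15, 11,83/3,  94.87 ]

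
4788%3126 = 1662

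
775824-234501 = 541323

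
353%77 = 45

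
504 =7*72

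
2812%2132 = 680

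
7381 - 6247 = 1134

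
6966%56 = 22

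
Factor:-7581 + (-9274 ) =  - 16855 = -5^1*3371^1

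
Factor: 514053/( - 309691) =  - 3^3* 29^( - 1)*59^ ( - 1)*79^1*181^ ( - 1) * 241^1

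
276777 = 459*603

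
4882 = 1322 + 3560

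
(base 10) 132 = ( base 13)A2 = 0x84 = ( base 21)66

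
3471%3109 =362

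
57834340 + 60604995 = 118439335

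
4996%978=106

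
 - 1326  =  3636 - 4962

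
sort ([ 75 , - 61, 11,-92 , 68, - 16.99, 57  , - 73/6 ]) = [ - 92, - 61,-16.99,-73/6,11,57, 68 , 75] 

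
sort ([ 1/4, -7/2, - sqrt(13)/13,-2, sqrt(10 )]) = [ - 7/2, - 2, - sqrt( 13 )/13,1/4,  sqrt(10 )]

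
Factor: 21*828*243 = 4225284 = 2^2*3^8*7^1*23^1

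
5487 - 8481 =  - 2994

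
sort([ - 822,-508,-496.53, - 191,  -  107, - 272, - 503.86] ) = [ - 822 , - 508, - 503.86, - 496.53, - 272,-191, - 107]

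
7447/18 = 413 + 13/18 = 413.72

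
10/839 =10/839 =0.01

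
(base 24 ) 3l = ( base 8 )135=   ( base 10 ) 93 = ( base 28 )39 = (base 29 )36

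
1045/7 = 1045/7 = 149.29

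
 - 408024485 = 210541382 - 618565867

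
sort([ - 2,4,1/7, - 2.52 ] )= [ - 2.52, - 2 , 1/7, 4]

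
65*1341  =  87165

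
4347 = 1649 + 2698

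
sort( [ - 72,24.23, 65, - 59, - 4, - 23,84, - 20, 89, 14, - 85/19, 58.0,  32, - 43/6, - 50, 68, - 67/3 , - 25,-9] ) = [ -72, - 59,-50, - 25,  -  23,-67/3, - 20, - 9, - 43/6, -85/19, - 4 , 14,24.23, 32,58.0,65, 68,84,89]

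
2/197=2/197 = 0.01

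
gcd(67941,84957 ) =3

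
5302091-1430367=3871724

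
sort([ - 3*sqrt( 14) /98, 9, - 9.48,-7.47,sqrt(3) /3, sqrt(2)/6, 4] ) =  [ - 9.48, - 7.47, - 3*sqrt(14)/98,sqrt ( 2 ) /6,sqrt(3) /3, 4,9 ] 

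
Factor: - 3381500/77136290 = -2^1 * 5^2 * 7^( - 2) * 11^( - 2 ) * 1301^ ( - 1)  *  6763^1 = - 338150/7713629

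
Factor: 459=3^3*17^1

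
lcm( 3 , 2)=6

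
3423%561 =57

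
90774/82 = 1107 = 1107.00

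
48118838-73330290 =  - 25211452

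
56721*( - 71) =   -  4027191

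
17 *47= 799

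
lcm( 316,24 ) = 1896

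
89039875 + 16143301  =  105183176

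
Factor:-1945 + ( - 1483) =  - 2^2*857^1 = -3428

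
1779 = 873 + 906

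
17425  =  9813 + 7612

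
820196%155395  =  43221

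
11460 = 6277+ 5183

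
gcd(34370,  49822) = 2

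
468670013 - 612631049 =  - 143961036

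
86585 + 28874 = 115459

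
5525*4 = 22100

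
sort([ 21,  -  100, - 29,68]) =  [ - 100, - 29, 21 , 68] 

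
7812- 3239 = 4573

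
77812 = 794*98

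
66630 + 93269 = 159899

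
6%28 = 6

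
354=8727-8373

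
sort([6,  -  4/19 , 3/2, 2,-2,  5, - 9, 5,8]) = [ - 9,-2,-4/19, 3/2,2,5,5,  6,8 ]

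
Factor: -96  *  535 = -51360=- 2^5*3^1*5^1*107^1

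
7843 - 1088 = 6755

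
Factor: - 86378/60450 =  - 43189/30225 = - 3^( - 1)*5^( - 2) * 13^( - 1) * 31^( - 1 )*43189^1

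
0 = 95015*0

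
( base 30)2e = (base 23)35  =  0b1001010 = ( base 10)74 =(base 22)38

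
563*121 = 68123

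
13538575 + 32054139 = 45592714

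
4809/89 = 54 + 3/89 = 54.03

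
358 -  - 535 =893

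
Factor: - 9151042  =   - 2^1*4575521^1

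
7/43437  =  7/43437 = 0.00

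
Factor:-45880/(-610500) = 62/825 = 2^1*3^(-1)*5^( -2)*11^(  -  1 )*31^1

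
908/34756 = 227/8689 = 0.03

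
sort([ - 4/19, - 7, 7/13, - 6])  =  [ - 7, - 6,-4/19 , 7/13 ] 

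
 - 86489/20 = - 86489/20= - 4324.45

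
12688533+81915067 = 94603600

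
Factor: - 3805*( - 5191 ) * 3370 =66563414350  =  2^1*5^2*  29^1 * 179^1*337^1*761^1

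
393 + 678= 1071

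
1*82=82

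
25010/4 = 6252 + 1/2 = 6252.50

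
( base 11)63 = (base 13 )54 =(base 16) 45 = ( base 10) 69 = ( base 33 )23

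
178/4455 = 178/4455 = 0.04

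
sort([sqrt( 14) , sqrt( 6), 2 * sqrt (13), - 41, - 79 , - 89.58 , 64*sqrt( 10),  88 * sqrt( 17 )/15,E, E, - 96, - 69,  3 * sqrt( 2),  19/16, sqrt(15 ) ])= [ - 96,  -  89.58, - 79, - 69, - 41 , 19/16, sqrt(6 ),E,E,sqrt(14 ), sqrt( 15), 3*sqrt(2 ),2*sqrt( 13),88*sqrt ( 17) /15, 64*sqrt( 10 )]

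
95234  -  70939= 24295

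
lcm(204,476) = 1428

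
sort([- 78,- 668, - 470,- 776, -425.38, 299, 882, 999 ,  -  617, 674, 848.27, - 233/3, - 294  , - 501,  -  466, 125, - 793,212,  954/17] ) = [- 793, - 776  ,  -  668, - 617, - 501, -470, - 466,  -  425.38,- 294, - 78, - 233/3,954/17, 125,212, 299, 674 , 848.27, 882, 999] 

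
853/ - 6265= - 853/6265=-0.14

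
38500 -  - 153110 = 191610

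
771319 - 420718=350601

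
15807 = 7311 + 8496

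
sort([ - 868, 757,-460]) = [-868, - 460 , 757] 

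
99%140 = 99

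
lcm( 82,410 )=410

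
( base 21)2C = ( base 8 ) 66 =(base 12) 46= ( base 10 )54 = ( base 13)42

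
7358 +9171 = 16529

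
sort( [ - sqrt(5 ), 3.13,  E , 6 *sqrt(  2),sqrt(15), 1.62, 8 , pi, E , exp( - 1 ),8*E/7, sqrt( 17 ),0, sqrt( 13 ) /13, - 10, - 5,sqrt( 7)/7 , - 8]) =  [ - 10 , - 8 ,  -  5 , - sqrt( 5 ),0,  sqrt( 13) /13,  exp(-1 ),  sqrt( 7 )/7, 1.62 , E,  E , 8* E/7,  3.13,pi,sqrt( 15 ), sqrt( 17),8,6*sqrt( 2 )]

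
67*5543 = 371381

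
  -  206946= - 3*68982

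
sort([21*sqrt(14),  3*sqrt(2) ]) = [ 3*sqrt(2 ), 21*sqrt(14 )] 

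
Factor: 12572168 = 2^3*7^1*23^1* 43^1*227^1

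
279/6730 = 279/6730 = 0.04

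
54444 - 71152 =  - 16708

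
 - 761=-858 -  - 97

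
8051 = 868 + 7183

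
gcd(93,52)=1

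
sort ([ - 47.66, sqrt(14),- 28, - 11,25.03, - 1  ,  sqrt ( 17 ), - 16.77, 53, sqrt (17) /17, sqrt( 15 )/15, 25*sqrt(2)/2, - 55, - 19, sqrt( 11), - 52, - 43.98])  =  [-55, - 52, - 47.66, - 43.98,- 28, - 19, - 16.77, - 11,- 1,sqrt( 17 ) /17, sqrt(15) /15,  sqrt( 11),sqrt( 14 ), sqrt( 17),25*sqrt(2 )/2, 25.03, 53]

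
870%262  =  84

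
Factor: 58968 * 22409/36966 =2^2*3^3*7^1*13^1*61^(-1 )*101^( - 1) * 22409^1  =  220235652/6161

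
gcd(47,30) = 1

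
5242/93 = 5242/93 = 56.37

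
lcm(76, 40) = 760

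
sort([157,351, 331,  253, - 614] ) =[ -614,157,  253,  331, 351] 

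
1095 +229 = 1324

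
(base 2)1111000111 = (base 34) sf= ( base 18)2hd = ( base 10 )967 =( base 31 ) 106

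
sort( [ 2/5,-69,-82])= [ - 82,  -  69, 2/5 ] 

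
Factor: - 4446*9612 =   -  2^3*3^5 * 13^1*19^1*89^1 = -42734952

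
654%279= 96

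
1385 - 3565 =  - 2180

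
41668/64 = 651+ 1/16  =  651.06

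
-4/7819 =-1+7815/7819= - 0.00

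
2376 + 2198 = 4574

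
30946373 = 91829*337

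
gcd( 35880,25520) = 40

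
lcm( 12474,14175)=311850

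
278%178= 100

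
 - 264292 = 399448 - 663740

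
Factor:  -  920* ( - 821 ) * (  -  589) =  - 444883480 = - 2^3*5^1*19^1 *23^1*31^1*821^1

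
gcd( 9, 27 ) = 9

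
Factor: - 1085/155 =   -  7 =-  7^1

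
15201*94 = 1428894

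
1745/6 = 1745/6= 290.83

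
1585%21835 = 1585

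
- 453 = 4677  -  5130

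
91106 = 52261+38845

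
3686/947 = 3686/947= 3.89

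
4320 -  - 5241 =9561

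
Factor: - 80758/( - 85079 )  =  542/571 = 2^1*271^1*571^( - 1 ) 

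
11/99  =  1/9= 0.11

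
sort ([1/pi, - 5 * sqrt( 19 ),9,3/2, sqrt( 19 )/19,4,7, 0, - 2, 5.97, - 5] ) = [  -  5*sqrt(19 ), - 5, - 2,0,sqrt ( 19 ) /19,1/pi,3/2,4,5.97, 7,9 ]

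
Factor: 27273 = 3^1*9091^1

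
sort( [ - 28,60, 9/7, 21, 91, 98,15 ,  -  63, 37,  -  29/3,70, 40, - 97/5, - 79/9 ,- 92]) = [ - 92,  -  63,-28 , - 97/5,  -  29/3, - 79/9,9/7 , 15, 21,  37,40,  60,  70, 91 , 98]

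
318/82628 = 159/41314 = 0.00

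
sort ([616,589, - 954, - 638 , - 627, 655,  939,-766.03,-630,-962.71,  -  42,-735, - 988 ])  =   [-988, - 962.71,-954, - 766.03,-735,-638, - 630,-627, - 42,589, 616, 655,  939 ]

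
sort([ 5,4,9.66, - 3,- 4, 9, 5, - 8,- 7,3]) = [ - 8,- 7, - 4, - 3, 3,4  ,  5, 5,9, 9.66 ]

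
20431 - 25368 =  - 4937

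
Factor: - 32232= - 2^3*3^1*17^1*79^1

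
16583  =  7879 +8704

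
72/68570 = 36/34285= 0.00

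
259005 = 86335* 3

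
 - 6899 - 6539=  - 13438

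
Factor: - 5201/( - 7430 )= 2^ (-1)*5^(-1)* 7^1 =7/10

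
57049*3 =171147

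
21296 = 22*968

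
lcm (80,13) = 1040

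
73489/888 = 73489/888 = 82.76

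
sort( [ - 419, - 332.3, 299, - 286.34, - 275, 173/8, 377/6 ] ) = [ - 419 , - 332.3, - 286.34, - 275 , 173/8,377/6, 299] 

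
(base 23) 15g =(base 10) 660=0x294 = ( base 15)2E0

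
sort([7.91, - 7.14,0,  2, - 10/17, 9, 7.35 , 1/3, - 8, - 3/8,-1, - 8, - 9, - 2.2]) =[  -  9,  -  8, - 8,  -  7.14, - 2.2, - 1, - 10/17 , - 3/8, 0, 1/3,2,7.35,7.91, 9]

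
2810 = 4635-1825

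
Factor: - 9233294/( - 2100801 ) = 2^1*3^(  -  1)* 7^1* 307^(  -  1)*2281^ ( - 1 )*659521^1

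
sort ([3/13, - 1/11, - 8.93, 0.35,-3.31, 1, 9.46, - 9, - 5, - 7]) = [-9, - 8.93 , - 7, - 5, - 3.31, - 1/11, 3/13,0.35 , 1, 9.46 ] 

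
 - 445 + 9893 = 9448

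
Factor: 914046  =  2^1*3^1*7^2*3109^1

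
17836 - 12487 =5349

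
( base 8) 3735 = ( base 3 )2202120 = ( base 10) 2013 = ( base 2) 11111011101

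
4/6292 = 1/1573 = 0.00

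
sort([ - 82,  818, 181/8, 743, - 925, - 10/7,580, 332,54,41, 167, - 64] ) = [ - 925, - 82, - 64, - 10/7, 181/8, 41, 54,167, 332, 580,743,818] 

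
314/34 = 9+4/17 = 9.24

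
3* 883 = 2649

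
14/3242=7/1621 =0.00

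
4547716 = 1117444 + 3430272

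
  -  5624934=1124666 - 6749600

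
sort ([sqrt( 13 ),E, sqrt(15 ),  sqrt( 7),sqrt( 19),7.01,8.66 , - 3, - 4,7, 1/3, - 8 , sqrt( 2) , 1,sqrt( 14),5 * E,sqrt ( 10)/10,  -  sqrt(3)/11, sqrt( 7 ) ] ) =[ - 8,-4, - 3, - sqrt( 3) /11,sqrt( 10) /10, 1/3,1,sqrt( 2 ),sqrt( 7 ),sqrt( 7 ),E,sqrt( 13 ), sqrt( 14),sqrt ( 15) , sqrt ( 19),7, 7.01, 8.66,5*E ] 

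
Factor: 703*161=7^1*19^1*23^1*37^1 = 113183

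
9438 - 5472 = 3966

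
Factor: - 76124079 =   -  3^2*17^1*647^1 *769^1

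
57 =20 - -37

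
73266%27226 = 18814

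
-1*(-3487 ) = 3487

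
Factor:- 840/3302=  - 420/1651 =-2^2*3^1*5^1*7^1*13^(  -  1)*127^( - 1 )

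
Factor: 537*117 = 3^3*13^1*179^1 = 62829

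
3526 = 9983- 6457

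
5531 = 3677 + 1854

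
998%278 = 164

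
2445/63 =38 + 17/21 = 38.81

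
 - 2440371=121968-2562339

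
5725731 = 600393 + 5125338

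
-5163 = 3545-8708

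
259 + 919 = 1178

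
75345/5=15069 = 15069.00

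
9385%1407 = 943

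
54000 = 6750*8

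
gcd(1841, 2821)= 7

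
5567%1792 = 191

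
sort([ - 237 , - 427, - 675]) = [ - 675,- 427, - 237 ] 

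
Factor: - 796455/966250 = - 2^( - 1)*3^2 * 5^(  -  3) * 11^1*773^( - 1 )*1609^1 = - 159291/193250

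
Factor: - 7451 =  - 7451^1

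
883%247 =142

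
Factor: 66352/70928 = 29^1 * 31^( - 1 )  =  29/31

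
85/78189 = 85/78189 = 0.00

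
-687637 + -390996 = - 1078633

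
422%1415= 422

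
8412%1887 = 864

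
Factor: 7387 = 83^1*89^1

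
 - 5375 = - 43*125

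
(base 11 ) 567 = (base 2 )1010100110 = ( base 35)JD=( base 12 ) 486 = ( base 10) 678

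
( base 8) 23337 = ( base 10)9951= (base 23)iif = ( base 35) 84B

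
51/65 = 51/65 = 0.78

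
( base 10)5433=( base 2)1010100111001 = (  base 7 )21561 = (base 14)1da1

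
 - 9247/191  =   - 9247/191 = - 48.41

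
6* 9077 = 54462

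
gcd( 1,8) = 1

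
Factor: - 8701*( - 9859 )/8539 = 85783159/8539 = 7^1*11^1*113^1 * 8539^ ( - 1 )*9859^1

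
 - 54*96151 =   -  5192154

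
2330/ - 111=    - 21+ 1/111 = -20.99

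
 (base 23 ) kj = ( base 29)GF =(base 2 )111011111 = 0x1df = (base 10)479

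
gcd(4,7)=1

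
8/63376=1/7922 = 0.00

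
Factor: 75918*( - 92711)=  - 2^1 * 3^1*83^1*1117^1*12653^1 = -  7038433698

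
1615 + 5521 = 7136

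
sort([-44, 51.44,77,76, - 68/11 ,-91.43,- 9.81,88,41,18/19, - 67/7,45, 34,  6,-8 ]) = [ -91.43,  -  44, - 9.81, - 67/7,  -  8, - 68/11,18/19, 6, 34,  41,45,  51.44,76,77, 88]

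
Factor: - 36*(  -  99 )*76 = 2^4*3^4 * 11^1*19^1 = 270864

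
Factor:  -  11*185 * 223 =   -  453805 =- 5^1 * 11^1  *  37^1*223^1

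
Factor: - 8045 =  - 5^1*1609^1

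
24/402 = 4/67 = 0.06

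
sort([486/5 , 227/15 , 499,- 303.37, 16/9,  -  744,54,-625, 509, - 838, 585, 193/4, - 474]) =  [ - 838, - 744,  -  625,- 474,  -  303.37,16/9, 227/15,  193/4, 54 , 486/5, 499,509, 585] 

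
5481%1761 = 198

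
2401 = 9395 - 6994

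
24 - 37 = - 13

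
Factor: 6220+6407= 3^2 *23^1*61^1 = 12627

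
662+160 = 822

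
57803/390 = 148 + 83/390 = 148.21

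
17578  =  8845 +8733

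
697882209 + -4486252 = 693395957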